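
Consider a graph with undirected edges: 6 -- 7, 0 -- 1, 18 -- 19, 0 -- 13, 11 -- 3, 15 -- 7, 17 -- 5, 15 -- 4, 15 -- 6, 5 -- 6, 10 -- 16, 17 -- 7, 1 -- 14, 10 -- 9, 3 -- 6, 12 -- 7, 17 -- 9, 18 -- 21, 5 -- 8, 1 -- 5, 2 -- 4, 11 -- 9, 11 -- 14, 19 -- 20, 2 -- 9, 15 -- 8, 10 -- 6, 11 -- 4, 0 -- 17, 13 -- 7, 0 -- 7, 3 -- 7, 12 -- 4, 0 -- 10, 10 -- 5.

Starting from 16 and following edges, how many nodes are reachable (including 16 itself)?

BFS from 16 visits: 16, 10, 9, 6, 5, 0, 17, 11, 2, 15, 7, 3, 8, 1, 13, 14, 4, 12
Reachable nodes: 18 of 22 total.

18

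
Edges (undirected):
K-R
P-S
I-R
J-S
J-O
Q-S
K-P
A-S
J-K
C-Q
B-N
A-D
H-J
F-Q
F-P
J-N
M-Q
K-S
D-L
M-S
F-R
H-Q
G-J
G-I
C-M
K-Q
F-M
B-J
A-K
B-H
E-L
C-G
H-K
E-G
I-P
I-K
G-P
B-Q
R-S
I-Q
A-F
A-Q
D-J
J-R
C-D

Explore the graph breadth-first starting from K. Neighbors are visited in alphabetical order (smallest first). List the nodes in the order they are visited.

K -> A -> H -> I -> J -> P -> Q -> R -> S -> D -> F -> B -> G -> N -> O -> C -> M -> L -> E

Visit K; enqueue A, H, I, J, P, Q, R, S → queue [A, H, I, J, P, Q, R, S]
Visit A; enqueue D, F → queue [H, I, J, P, Q, R, S, D, F]
Visit H; enqueue B → queue [I, J, P, Q, R, S, D, F, B]
Visit I; enqueue G → queue [J, P, Q, R, S, D, F, B, G]
Visit J; enqueue N, O → queue [P, Q, R, S, D, F, B, G, N, O]
Visit P → queue [Q, R, S, D, F, B, G, N, O]
Visit Q; enqueue C, M → queue [R, S, D, F, B, G, N, O, C, M]
Visit R → queue [S, D, F, B, G, N, O, C, M]
Visit S → queue [D, F, B, G, N, O, C, M]
Visit D; enqueue L → queue [F, B, G, N, O, C, M, L]
Visit F → queue [B, G, N, O, C, M, L]
Visit B → queue [G, N, O, C, M, L]
Visit G; enqueue E → queue [N, O, C, M, L, E]
Visit N → queue [O, C, M, L, E]
Visit O → queue [C, M, L, E]
Visit C → queue [M, L, E]
Visit M → queue [L, E]
Visit L → queue [E]
Visit E → queue []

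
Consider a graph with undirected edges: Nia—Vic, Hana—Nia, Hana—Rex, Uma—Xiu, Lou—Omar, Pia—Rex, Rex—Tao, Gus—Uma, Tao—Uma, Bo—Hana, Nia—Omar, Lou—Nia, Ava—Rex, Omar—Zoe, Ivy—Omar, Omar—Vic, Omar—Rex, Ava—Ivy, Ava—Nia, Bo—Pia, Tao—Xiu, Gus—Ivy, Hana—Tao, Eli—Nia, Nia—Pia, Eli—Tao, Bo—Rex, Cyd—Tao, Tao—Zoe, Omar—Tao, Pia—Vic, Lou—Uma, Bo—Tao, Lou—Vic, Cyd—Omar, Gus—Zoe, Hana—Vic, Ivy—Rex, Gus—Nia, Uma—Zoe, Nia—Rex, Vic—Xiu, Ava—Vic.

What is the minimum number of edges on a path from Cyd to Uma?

2

Level 0: Cyd
Level 1: Omar, Tao
Level 2: Bo, Eli, Hana, Ivy, Lou, Nia, Rex, Uma, Vic, Xiu, Zoe
Level 3: Ava, Gus, Pia
Uma first appears at level 2.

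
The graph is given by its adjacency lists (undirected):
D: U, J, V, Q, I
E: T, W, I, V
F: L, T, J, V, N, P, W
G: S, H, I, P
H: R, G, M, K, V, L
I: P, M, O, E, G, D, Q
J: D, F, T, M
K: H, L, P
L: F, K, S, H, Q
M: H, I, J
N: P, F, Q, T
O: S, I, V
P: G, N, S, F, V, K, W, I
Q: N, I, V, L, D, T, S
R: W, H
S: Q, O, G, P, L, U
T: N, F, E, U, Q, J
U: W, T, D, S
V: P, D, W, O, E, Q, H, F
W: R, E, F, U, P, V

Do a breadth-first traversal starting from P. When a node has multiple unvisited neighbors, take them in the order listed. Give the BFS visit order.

Visit P; enqueue G, N, S, F, V, K, W, I → queue [G, N, S, F, V, K, W, I]
Visit G; enqueue H → queue [N, S, F, V, K, W, I, H]
Visit N; enqueue Q, T → queue [S, F, V, K, W, I, H, Q, T]
Visit S; enqueue O, L, U → queue [F, V, K, W, I, H, Q, T, O, L, U]
Visit F; enqueue J → queue [V, K, W, I, H, Q, T, O, L, U, J]
Visit V; enqueue D, E → queue [K, W, I, H, Q, T, O, L, U, J, D, E]
Visit K → queue [W, I, H, Q, T, O, L, U, J, D, E]
Visit W; enqueue R → queue [I, H, Q, T, O, L, U, J, D, E, R]
Visit I; enqueue M → queue [H, Q, T, O, L, U, J, D, E, R, M]
Visit H → queue [Q, T, O, L, U, J, D, E, R, M]
Visit Q → queue [T, O, L, U, J, D, E, R, M]
Visit T → queue [O, L, U, J, D, E, R, M]
Visit O → queue [L, U, J, D, E, R, M]
Visit L → queue [U, J, D, E, R, M]
Visit U → queue [J, D, E, R, M]
Visit J → queue [D, E, R, M]
Visit D → queue [E, R, M]
Visit E → queue [R, M]
Visit R → queue [M]
Visit M → queue []

P, G, N, S, F, V, K, W, I, H, Q, T, O, L, U, J, D, E, R, M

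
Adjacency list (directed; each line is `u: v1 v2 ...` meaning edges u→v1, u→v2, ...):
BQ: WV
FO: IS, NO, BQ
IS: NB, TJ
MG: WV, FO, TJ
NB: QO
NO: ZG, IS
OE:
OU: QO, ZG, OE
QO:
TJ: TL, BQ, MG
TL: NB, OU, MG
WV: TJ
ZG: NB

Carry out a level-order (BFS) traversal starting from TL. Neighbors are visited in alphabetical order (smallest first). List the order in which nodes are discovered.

TL, MG, NB, OU, FO, TJ, WV, QO, OE, ZG, BQ, IS, NO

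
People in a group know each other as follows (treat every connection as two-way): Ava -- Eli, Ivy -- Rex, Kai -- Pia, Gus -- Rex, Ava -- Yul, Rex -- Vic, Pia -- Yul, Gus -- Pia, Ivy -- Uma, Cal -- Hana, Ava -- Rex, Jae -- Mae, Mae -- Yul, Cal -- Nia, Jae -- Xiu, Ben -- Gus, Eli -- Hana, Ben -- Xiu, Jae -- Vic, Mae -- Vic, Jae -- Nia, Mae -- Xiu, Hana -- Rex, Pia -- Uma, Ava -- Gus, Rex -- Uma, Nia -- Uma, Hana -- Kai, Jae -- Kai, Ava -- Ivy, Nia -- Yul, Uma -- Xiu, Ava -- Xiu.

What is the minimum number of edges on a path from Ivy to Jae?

3

Level 0: Ivy
Level 1: Ava, Rex, Uma
Level 2: Eli, Gus, Hana, Nia, Pia, Vic, Xiu, Yul
Level 3: Ben, Cal, Jae, Kai, Mae
Jae first appears at level 3.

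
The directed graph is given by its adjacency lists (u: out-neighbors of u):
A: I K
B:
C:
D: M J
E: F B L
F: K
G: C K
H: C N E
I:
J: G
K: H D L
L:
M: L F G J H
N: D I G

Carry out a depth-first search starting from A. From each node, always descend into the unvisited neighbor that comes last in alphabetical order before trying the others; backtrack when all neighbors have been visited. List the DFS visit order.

A, K, L, H, N, I, G, C, D, M, J, F, E, B

Visit A
A → K
K → L
K → H
H → N
N → I
N → G
G → C
N → D
D → M
M → J
M → F
H → E
E → B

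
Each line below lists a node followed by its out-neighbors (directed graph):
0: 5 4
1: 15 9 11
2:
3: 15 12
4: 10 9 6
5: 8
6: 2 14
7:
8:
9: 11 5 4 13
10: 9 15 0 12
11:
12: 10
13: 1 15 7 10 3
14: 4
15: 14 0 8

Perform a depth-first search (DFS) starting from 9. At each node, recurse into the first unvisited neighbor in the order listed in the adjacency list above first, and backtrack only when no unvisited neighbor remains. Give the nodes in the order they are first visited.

9, 11, 5, 8, 4, 10, 15, 14, 0, 12, 6, 2, 13, 1, 7, 3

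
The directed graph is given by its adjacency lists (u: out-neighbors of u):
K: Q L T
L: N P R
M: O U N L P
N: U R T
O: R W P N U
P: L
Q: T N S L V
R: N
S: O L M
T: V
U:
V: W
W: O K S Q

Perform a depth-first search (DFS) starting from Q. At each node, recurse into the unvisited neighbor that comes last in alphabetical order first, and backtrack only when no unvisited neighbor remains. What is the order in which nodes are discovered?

Q, V, W, S, O, U, R, N, T, P, L, M, K

Visit Q
Q → V
V → W
W → S
S → O
O → U
O → R
R → N
N → T
O → P
P → L
S → M
W → K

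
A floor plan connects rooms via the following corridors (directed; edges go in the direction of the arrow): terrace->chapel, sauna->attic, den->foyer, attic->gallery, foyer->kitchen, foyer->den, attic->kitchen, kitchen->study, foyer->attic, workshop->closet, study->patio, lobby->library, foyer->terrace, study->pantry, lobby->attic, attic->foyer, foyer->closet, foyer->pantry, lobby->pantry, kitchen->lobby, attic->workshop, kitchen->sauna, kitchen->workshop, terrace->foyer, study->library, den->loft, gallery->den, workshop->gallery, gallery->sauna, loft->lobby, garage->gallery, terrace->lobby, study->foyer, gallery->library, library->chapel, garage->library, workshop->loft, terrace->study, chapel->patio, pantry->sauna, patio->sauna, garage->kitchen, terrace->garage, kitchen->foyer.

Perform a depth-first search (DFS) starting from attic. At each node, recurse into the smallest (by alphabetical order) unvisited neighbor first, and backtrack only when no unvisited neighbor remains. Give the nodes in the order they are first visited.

attic -> foyer -> closet -> den -> loft -> lobby -> library -> chapel -> patio -> sauna -> pantry -> kitchen -> study -> workshop -> gallery -> terrace -> garage

Visit attic
attic → foyer
foyer → closet
foyer → den
den → loft
loft → lobby
lobby → library
library → chapel
chapel → patio
patio → sauna
lobby → pantry
foyer → kitchen
kitchen → study
kitchen → workshop
workshop → gallery
foyer → terrace
terrace → garage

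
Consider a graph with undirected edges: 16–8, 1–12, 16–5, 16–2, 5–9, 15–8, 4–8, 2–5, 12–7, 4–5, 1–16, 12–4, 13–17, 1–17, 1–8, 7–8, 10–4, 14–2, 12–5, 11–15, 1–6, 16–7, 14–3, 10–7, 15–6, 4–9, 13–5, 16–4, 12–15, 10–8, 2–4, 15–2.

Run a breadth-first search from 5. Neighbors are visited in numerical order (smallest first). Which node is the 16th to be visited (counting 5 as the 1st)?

6

Visit 5; enqueue 2, 4, 9, 12, 13, 16 → queue [2, 4, 9, 12, 13, 16]
Visit 2; enqueue 14, 15 → queue [4, 9, 12, 13, 16, 14, 15]
Visit 4; enqueue 8, 10 → queue [9, 12, 13, 16, 14, 15, 8, 10]
Visit 9 → queue [12, 13, 16, 14, 15, 8, 10]
Visit 12; enqueue 1, 7 → queue [13, 16, 14, 15, 8, 10, 1, 7]
Visit 13; enqueue 17 → queue [16, 14, 15, 8, 10, 1, 7, 17]
Visit 16 → queue [14, 15, 8, 10, 1, 7, 17]
Visit 14; enqueue 3 → queue [15, 8, 10, 1, 7, 17, 3]
Visit 15; enqueue 6, 11 → queue [8, 10, 1, 7, 17, 3, 6, 11]
Visit 8 → queue [10, 1, 7, 17, 3, 6, 11]
Visit 10 → queue [1, 7, 17, 3, 6, 11]
Visit 1 → queue [7, 17, 3, 6, 11]
Visit 7 → queue [17, 3, 6, 11]
Visit 17 → queue [3, 6, 11]
Visit 3 → queue [6, 11]
Visit 6 → queue [11]
Visit 11 → queue []

Visit order: 5, 2, 4, 9, 12, 13, 16, 14, 15, 8, 10, 1, 7, 17, 3, 6, 11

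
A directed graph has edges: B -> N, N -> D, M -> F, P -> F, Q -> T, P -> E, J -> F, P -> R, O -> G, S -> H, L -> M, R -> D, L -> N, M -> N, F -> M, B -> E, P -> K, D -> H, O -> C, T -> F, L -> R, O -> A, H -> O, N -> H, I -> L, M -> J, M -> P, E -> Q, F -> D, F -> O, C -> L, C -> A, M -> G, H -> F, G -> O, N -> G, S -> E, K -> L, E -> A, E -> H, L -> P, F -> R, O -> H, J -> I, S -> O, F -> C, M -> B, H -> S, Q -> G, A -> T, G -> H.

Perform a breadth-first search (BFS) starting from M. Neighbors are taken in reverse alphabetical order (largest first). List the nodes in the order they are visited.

M P N J G F B R K E H D I O C L Q A S T

Visit M; enqueue P, N, J, G, F, B → queue [P, N, J, G, F, B]
Visit P; enqueue R, K, E → queue [N, J, G, F, B, R, K, E]
Visit N; enqueue H, D → queue [J, G, F, B, R, K, E, H, D]
Visit J; enqueue I → queue [G, F, B, R, K, E, H, D, I]
Visit G; enqueue O → queue [F, B, R, K, E, H, D, I, O]
Visit F; enqueue C → queue [B, R, K, E, H, D, I, O, C]
Visit B → queue [R, K, E, H, D, I, O, C]
Visit R → queue [K, E, H, D, I, O, C]
Visit K; enqueue L → queue [E, H, D, I, O, C, L]
Visit E; enqueue Q, A → queue [H, D, I, O, C, L, Q, A]
Visit H; enqueue S → queue [D, I, O, C, L, Q, A, S]
Visit D → queue [I, O, C, L, Q, A, S]
Visit I → queue [O, C, L, Q, A, S]
Visit O → queue [C, L, Q, A, S]
Visit C → queue [L, Q, A, S]
Visit L → queue [Q, A, S]
Visit Q; enqueue T → queue [A, S, T]
Visit A → queue [S, T]
Visit S → queue [T]
Visit T → queue []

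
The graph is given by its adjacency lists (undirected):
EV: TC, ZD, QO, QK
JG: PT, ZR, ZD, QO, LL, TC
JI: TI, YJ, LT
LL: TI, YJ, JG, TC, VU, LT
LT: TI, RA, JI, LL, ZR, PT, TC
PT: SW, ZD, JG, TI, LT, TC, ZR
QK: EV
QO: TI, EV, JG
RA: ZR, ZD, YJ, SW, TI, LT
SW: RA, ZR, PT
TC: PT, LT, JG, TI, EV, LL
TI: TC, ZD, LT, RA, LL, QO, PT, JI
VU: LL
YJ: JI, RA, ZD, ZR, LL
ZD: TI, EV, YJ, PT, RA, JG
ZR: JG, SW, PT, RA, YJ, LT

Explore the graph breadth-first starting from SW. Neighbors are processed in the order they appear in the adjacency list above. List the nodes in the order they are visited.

Visit SW; enqueue RA, ZR, PT → queue [RA, ZR, PT]
Visit RA; enqueue ZD, YJ, TI, LT → queue [ZR, PT, ZD, YJ, TI, LT]
Visit ZR; enqueue JG → queue [PT, ZD, YJ, TI, LT, JG]
Visit PT; enqueue TC → queue [ZD, YJ, TI, LT, JG, TC]
Visit ZD; enqueue EV → queue [YJ, TI, LT, JG, TC, EV]
Visit YJ; enqueue JI, LL → queue [TI, LT, JG, TC, EV, JI, LL]
Visit TI; enqueue QO → queue [LT, JG, TC, EV, JI, LL, QO]
Visit LT → queue [JG, TC, EV, JI, LL, QO]
Visit JG → queue [TC, EV, JI, LL, QO]
Visit TC → queue [EV, JI, LL, QO]
Visit EV; enqueue QK → queue [JI, LL, QO, QK]
Visit JI → queue [LL, QO, QK]
Visit LL; enqueue VU → queue [QO, QK, VU]
Visit QO → queue [QK, VU]
Visit QK → queue [VU]
Visit VU → queue []

SW, RA, ZR, PT, ZD, YJ, TI, LT, JG, TC, EV, JI, LL, QO, QK, VU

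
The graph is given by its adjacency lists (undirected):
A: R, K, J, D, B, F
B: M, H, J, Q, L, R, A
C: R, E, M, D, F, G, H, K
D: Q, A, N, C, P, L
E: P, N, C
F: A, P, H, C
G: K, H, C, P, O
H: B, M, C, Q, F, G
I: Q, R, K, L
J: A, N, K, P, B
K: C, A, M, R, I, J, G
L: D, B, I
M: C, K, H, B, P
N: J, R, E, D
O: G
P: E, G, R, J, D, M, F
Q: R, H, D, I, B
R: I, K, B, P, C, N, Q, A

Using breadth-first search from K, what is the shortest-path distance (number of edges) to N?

Level 0: K
Level 1: A, C, G, I, J, M, R
Level 2: B, D, E, F, H, L, N, O, P, Q
N first appears at level 2.

2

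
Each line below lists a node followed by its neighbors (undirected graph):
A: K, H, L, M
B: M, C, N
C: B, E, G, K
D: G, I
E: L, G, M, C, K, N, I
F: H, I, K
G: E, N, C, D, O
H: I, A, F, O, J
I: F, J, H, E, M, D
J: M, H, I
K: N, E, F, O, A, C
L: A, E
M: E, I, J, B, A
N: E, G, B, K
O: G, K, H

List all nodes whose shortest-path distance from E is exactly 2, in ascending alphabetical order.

A, B, D, F, H, J, O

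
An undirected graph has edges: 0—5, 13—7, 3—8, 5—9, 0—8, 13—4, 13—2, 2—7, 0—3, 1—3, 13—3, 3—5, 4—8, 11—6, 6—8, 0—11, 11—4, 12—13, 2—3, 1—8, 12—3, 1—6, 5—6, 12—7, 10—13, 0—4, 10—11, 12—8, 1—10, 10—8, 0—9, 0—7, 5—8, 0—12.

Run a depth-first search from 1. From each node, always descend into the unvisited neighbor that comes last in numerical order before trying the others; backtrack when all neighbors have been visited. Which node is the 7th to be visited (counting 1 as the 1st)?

Visit 1
1 → 10
10 → 13
13 → 12
12 → 8
8 → 6
6 → 11
11 → 4
4 → 0
0 → 9
9 → 5
5 → 3
3 → 2
2 → 7

Visit order: 1, 10, 13, 12, 8, 6, 11, 4, 0, 9, 5, 3, 2, 7

11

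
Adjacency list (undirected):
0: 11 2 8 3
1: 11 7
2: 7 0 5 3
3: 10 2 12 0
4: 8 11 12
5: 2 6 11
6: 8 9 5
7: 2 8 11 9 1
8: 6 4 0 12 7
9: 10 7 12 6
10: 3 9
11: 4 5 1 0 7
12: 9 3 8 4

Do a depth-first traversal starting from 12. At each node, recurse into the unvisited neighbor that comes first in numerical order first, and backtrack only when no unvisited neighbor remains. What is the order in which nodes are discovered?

Visit 12
12 → 3
3 → 0
0 → 2
2 → 5
5 → 6
6 → 8
8 → 4
4 → 11
11 → 1
1 → 7
7 → 9
9 → 10

12 -> 3 -> 0 -> 2 -> 5 -> 6 -> 8 -> 4 -> 11 -> 1 -> 7 -> 9 -> 10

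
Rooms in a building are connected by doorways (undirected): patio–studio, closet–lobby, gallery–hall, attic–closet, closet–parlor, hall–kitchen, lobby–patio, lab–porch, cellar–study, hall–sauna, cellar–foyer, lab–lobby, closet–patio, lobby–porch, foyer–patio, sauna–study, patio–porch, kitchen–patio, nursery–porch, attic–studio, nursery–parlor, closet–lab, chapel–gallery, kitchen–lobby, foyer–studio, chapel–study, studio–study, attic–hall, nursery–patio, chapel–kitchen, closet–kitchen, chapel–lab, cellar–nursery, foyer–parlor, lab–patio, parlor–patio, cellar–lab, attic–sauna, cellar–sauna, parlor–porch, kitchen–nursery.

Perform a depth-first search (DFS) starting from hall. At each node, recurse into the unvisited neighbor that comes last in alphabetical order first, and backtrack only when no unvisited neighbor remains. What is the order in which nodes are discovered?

hall sauna study studio patio porch parlor nursery kitchen lobby lab closet attic chapel gallery cellar foyer

Visit hall
hall → sauna
sauna → study
study → studio
studio → patio
patio → porch
porch → parlor
parlor → nursery
nursery → kitchen
kitchen → lobby
lobby → lab
lab → closet
closet → attic
lab → chapel
chapel → gallery
lab → cellar
cellar → foyer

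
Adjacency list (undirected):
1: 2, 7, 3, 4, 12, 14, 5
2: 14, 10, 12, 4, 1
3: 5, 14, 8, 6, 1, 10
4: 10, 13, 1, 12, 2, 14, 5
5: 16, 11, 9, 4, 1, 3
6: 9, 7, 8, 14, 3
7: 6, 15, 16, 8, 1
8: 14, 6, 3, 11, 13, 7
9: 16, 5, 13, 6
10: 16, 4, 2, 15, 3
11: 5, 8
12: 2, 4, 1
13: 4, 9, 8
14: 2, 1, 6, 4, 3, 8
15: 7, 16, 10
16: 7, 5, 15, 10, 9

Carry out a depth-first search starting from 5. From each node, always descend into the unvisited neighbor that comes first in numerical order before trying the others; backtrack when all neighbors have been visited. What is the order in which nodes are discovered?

5 1 2 4 10 3 6 7 8 11 13 9 16 15 14 12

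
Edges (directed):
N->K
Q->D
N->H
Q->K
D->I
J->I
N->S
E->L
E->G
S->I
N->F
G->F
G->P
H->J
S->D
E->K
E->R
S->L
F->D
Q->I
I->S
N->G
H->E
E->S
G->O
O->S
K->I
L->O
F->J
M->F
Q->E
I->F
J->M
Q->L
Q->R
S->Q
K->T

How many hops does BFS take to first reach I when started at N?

2

Level 0: N
Level 1: F, G, H, K, S
Level 2: D, E, I, J, L, O, P, Q, T
Level 3: M, R
I first appears at level 2.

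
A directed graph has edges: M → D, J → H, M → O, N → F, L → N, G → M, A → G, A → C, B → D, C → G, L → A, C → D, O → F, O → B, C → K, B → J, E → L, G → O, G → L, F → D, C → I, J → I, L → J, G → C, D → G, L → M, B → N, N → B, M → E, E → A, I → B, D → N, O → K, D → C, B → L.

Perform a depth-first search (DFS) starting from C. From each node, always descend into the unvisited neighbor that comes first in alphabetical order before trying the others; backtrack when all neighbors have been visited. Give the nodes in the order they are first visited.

C → D → G → L → A → J → H → I → B → N → F → M → E → O → K

Visit C
C → D
D → G
G → L
L → A
L → J
J → H
J → I
I → B
B → N
N → F
L → M
M → E
M → O
O → K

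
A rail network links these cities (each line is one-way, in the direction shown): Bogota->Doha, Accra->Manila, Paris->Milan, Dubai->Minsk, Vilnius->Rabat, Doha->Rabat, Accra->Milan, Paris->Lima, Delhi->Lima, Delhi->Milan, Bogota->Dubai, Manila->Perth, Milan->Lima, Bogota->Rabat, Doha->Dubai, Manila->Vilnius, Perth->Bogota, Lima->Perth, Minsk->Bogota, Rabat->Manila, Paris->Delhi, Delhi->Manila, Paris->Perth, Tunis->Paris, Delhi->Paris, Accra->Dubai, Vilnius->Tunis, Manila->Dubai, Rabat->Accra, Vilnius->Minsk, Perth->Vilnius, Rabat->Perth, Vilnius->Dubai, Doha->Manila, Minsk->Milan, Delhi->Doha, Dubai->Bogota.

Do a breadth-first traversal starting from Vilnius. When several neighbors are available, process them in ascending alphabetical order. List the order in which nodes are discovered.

Visit Vilnius; enqueue Dubai, Minsk, Rabat, Tunis → queue [Dubai, Minsk, Rabat, Tunis]
Visit Dubai; enqueue Bogota → queue [Minsk, Rabat, Tunis, Bogota]
Visit Minsk; enqueue Milan → queue [Rabat, Tunis, Bogota, Milan]
Visit Rabat; enqueue Accra, Manila, Perth → queue [Tunis, Bogota, Milan, Accra, Manila, Perth]
Visit Tunis; enqueue Paris → queue [Bogota, Milan, Accra, Manila, Perth, Paris]
Visit Bogota; enqueue Doha → queue [Milan, Accra, Manila, Perth, Paris, Doha]
Visit Milan; enqueue Lima → queue [Accra, Manila, Perth, Paris, Doha, Lima]
Visit Accra → queue [Manila, Perth, Paris, Doha, Lima]
Visit Manila → queue [Perth, Paris, Doha, Lima]
Visit Perth → queue [Paris, Doha, Lima]
Visit Paris; enqueue Delhi → queue [Doha, Lima, Delhi]
Visit Doha → queue [Lima, Delhi]
Visit Lima → queue [Delhi]
Visit Delhi → queue []

Vilnius Dubai Minsk Rabat Tunis Bogota Milan Accra Manila Perth Paris Doha Lima Delhi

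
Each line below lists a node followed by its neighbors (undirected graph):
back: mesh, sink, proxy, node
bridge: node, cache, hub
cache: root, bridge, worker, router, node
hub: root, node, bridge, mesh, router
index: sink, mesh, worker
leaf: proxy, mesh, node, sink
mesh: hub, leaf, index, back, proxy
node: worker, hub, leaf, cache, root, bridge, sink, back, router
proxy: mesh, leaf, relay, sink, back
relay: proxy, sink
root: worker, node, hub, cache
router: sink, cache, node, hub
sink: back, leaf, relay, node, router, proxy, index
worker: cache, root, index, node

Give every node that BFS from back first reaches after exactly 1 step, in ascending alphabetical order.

Level 0: back
Level 1: mesh, node, proxy, sink
Level 2: bridge, cache, hub, index, leaf, relay, root, router, worker

mesh, node, proxy, sink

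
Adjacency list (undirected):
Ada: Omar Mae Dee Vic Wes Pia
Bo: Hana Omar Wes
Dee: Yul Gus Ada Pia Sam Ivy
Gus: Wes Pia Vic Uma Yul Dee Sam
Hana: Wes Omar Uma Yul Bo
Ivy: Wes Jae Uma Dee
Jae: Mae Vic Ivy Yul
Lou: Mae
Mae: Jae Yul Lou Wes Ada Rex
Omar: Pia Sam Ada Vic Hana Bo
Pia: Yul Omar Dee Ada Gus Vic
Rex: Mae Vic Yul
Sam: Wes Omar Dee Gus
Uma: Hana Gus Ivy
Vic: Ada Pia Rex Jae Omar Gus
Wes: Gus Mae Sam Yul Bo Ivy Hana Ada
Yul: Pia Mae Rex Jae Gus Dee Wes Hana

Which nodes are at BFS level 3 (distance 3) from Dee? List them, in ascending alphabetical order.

Bo, Lou

Level 0: Dee
Level 1: Ada, Gus, Ivy, Pia, Sam, Yul
Level 2: Hana, Jae, Mae, Omar, Rex, Uma, Vic, Wes
Level 3: Bo, Lou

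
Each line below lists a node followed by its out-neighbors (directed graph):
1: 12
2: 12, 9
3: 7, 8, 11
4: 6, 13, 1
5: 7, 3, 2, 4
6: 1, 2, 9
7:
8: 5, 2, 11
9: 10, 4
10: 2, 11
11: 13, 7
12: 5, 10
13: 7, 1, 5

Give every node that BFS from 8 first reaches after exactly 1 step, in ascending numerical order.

Level 0: 8
Level 1: 2, 5, 11
Level 2: 3, 4, 7, 9, 12, 13
Level 3: 1, 6, 10

2, 5, 11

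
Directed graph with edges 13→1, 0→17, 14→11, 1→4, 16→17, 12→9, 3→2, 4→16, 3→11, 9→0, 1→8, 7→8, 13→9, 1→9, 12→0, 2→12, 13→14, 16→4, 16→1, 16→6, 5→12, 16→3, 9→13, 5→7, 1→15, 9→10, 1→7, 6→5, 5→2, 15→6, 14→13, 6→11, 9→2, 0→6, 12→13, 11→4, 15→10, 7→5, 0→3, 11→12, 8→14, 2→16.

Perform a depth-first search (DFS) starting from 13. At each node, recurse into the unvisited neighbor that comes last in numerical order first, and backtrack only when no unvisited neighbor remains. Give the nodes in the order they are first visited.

Visit 13
13 → 14
14 → 11
11 → 12
12 → 9
9 → 10
9 → 2
2 → 16
16 → 17
16 → 6
6 → 5
5 → 7
7 → 8
16 → 4
16 → 3
16 → 1
1 → 15
9 → 0

13, 14, 11, 12, 9, 10, 2, 16, 17, 6, 5, 7, 8, 4, 3, 1, 15, 0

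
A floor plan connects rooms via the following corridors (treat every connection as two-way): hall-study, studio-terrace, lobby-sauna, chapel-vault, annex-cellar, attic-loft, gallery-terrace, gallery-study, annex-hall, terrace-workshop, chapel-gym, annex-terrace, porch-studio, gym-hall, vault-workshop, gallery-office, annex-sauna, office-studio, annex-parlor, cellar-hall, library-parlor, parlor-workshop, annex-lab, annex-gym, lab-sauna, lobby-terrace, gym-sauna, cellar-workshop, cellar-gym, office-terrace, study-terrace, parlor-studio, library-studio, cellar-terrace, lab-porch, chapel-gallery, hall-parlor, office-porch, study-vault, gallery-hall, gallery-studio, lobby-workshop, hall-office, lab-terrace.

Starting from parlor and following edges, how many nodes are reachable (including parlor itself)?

BFS from parlor visits: parlor, annex, hall, library, studio, workshop, cellar, gym, lab, sauna, terrace, gallery, office, study, porch, lobby, vault, chapel
Reachable nodes: 18 of 20 total.

18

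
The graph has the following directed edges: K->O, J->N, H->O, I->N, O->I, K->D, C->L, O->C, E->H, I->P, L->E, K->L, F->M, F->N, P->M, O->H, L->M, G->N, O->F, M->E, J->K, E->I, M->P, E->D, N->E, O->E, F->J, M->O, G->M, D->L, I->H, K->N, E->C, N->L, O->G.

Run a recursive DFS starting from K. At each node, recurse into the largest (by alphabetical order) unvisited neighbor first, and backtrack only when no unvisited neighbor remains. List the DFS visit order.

Visit K
K → O
O → I
I → P
P → M
M → E
E → H
E → D
D → L
E → C
I → N
O → G
O → F
F → J

K, O, I, P, M, E, H, D, L, C, N, G, F, J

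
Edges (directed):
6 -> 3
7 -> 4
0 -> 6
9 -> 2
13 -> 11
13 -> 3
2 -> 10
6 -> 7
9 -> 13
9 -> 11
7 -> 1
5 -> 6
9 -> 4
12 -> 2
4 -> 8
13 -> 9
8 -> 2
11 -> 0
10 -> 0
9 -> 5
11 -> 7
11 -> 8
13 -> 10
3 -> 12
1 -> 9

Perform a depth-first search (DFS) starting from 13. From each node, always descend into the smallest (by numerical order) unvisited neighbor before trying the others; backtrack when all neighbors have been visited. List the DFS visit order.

13 3 12 2 10 0 6 7 1 9 4 8 5 11

Visit 13
13 → 3
3 → 12
12 → 2
2 → 10
10 → 0
0 → 6
6 → 7
7 → 1
1 → 9
9 → 4
4 → 8
9 → 5
9 → 11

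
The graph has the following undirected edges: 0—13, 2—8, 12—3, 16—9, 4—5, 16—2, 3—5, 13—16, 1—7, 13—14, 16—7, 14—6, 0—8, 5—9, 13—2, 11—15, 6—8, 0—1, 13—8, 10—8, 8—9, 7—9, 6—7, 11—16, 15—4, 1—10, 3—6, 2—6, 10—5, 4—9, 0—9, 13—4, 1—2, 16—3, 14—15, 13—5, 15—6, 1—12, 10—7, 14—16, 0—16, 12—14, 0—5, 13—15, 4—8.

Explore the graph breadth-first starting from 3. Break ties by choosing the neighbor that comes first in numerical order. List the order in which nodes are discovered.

3 5 6 12 16 0 4 9 10 13 2 7 8 14 15 1 11

Visit 3; enqueue 5, 6, 12, 16 → queue [5, 6, 12, 16]
Visit 5; enqueue 0, 4, 9, 10, 13 → queue [6, 12, 16, 0, 4, 9, 10, 13]
Visit 6; enqueue 2, 7, 8, 14, 15 → queue [12, 16, 0, 4, 9, 10, 13, 2, 7, 8, 14, 15]
Visit 12; enqueue 1 → queue [16, 0, 4, 9, 10, 13, 2, 7, 8, 14, 15, 1]
Visit 16; enqueue 11 → queue [0, 4, 9, 10, 13, 2, 7, 8, 14, 15, 1, 11]
Visit 0 → queue [4, 9, 10, 13, 2, 7, 8, 14, 15, 1, 11]
Visit 4 → queue [9, 10, 13, 2, 7, 8, 14, 15, 1, 11]
Visit 9 → queue [10, 13, 2, 7, 8, 14, 15, 1, 11]
Visit 10 → queue [13, 2, 7, 8, 14, 15, 1, 11]
Visit 13 → queue [2, 7, 8, 14, 15, 1, 11]
Visit 2 → queue [7, 8, 14, 15, 1, 11]
Visit 7 → queue [8, 14, 15, 1, 11]
Visit 8 → queue [14, 15, 1, 11]
Visit 14 → queue [15, 1, 11]
Visit 15 → queue [1, 11]
Visit 1 → queue [11]
Visit 11 → queue []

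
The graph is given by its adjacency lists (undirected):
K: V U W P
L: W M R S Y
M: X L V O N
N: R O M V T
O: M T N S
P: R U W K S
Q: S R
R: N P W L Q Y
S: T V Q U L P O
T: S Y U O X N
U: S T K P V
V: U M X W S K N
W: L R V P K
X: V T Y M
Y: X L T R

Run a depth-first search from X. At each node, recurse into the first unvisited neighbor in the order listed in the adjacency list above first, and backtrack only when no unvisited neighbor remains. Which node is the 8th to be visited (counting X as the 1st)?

W

Visit X
X → V
V → U
U → S
S → T
T → Y
Y → L
L → W
W → R
R → N
N → O
O → M
R → P
P → K
R → Q

Visit order: X, V, U, S, T, Y, L, W, R, N, O, M, P, K, Q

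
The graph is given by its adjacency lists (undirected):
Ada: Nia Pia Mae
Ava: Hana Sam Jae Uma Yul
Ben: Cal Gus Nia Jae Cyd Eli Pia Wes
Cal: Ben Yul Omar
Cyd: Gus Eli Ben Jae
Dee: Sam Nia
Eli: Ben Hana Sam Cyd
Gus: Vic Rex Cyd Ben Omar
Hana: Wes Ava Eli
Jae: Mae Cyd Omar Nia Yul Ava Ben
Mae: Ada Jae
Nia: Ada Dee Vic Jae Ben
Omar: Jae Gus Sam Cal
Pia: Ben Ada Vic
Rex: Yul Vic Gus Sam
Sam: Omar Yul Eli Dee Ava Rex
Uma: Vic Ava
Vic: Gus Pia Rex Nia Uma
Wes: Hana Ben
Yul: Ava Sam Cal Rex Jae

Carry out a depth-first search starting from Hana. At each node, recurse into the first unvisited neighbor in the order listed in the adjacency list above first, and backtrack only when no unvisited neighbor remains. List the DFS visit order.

Hana, Wes, Ben, Cal, Yul, Ava, Sam, Omar, Jae, Mae, Ada, Nia, Dee, Vic, Gus, Rex, Cyd, Eli, Pia, Uma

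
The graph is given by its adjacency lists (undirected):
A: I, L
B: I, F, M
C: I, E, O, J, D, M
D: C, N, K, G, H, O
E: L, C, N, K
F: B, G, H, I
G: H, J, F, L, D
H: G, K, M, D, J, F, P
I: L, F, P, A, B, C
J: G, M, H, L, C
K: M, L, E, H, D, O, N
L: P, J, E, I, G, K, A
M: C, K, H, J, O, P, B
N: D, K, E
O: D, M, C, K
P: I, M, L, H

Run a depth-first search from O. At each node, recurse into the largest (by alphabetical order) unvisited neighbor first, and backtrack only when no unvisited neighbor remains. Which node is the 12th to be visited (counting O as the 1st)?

Visit O
O → M
M → P
P → L
L → K
K → N
N → E
E → C
C → J
J → H
H → G
G → F
F → I
I → B
I → A
G → D

Visit order: O, M, P, L, K, N, E, C, J, H, G, F, I, B, A, D

F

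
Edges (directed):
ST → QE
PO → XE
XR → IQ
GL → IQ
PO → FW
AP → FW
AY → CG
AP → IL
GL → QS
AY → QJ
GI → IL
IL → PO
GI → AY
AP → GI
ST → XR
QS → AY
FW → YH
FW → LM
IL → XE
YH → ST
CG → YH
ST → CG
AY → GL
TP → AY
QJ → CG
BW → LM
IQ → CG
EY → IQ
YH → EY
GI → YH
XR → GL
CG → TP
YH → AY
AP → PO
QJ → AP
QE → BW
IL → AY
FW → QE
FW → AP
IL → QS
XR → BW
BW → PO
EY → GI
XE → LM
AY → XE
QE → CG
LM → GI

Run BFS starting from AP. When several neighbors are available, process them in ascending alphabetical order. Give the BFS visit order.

Visit AP; enqueue FW, GI, IL, PO → queue [FW, GI, IL, PO]
Visit FW; enqueue LM, QE, YH → queue [GI, IL, PO, LM, QE, YH]
Visit GI; enqueue AY → queue [IL, PO, LM, QE, YH, AY]
Visit IL; enqueue QS, XE → queue [PO, LM, QE, YH, AY, QS, XE]
Visit PO → queue [LM, QE, YH, AY, QS, XE]
Visit LM → queue [QE, YH, AY, QS, XE]
Visit QE; enqueue BW, CG → queue [YH, AY, QS, XE, BW, CG]
Visit YH; enqueue EY, ST → queue [AY, QS, XE, BW, CG, EY, ST]
Visit AY; enqueue GL, QJ → queue [QS, XE, BW, CG, EY, ST, GL, QJ]
Visit QS → queue [XE, BW, CG, EY, ST, GL, QJ]
Visit XE → queue [BW, CG, EY, ST, GL, QJ]
Visit BW → queue [CG, EY, ST, GL, QJ]
Visit CG; enqueue TP → queue [EY, ST, GL, QJ, TP]
Visit EY; enqueue IQ → queue [ST, GL, QJ, TP, IQ]
Visit ST; enqueue XR → queue [GL, QJ, TP, IQ, XR]
Visit GL → queue [QJ, TP, IQ, XR]
Visit QJ → queue [TP, IQ, XR]
Visit TP → queue [IQ, XR]
Visit IQ → queue [XR]
Visit XR → queue []

AP → FW → GI → IL → PO → LM → QE → YH → AY → QS → XE → BW → CG → EY → ST → GL → QJ → TP → IQ → XR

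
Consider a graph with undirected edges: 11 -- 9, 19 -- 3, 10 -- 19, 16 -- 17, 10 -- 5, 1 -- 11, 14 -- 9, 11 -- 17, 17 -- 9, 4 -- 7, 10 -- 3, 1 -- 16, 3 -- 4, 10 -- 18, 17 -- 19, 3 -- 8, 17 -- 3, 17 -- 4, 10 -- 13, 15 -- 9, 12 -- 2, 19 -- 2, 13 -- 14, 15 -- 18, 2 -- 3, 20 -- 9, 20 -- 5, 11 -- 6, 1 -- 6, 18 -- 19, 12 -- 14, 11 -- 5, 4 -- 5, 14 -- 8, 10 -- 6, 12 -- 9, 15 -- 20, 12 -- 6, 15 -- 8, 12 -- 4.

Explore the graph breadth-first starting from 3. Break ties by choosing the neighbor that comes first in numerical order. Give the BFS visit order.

3 -> 2 -> 4 -> 8 -> 10 -> 17 -> 19 -> 12 -> 5 -> 7 -> 14 -> 15 -> 6 -> 13 -> 18 -> 9 -> 11 -> 16 -> 20 -> 1

Visit 3; enqueue 2, 4, 8, 10, 17, 19 → queue [2, 4, 8, 10, 17, 19]
Visit 2; enqueue 12 → queue [4, 8, 10, 17, 19, 12]
Visit 4; enqueue 5, 7 → queue [8, 10, 17, 19, 12, 5, 7]
Visit 8; enqueue 14, 15 → queue [10, 17, 19, 12, 5, 7, 14, 15]
Visit 10; enqueue 6, 13, 18 → queue [17, 19, 12, 5, 7, 14, 15, 6, 13, 18]
Visit 17; enqueue 9, 11, 16 → queue [19, 12, 5, 7, 14, 15, 6, 13, 18, 9, 11, 16]
Visit 19 → queue [12, 5, 7, 14, 15, 6, 13, 18, 9, 11, 16]
Visit 12 → queue [5, 7, 14, 15, 6, 13, 18, 9, 11, 16]
Visit 5; enqueue 20 → queue [7, 14, 15, 6, 13, 18, 9, 11, 16, 20]
Visit 7 → queue [14, 15, 6, 13, 18, 9, 11, 16, 20]
Visit 14 → queue [15, 6, 13, 18, 9, 11, 16, 20]
Visit 15 → queue [6, 13, 18, 9, 11, 16, 20]
Visit 6; enqueue 1 → queue [13, 18, 9, 11, 16, 20, 1]
Visit 13 → queue [18, 9, 11, 16, 20, 1]
Visit 18 → queue [9, 11, 16, 20, 1]
Visit 9 → queue [11, 16, 20, 1]
Visit 11 → queue [16, 20, 1]
Visit 16 → queue [20, 1]
Visit 20 → queue [1]
Visit 1 → queue []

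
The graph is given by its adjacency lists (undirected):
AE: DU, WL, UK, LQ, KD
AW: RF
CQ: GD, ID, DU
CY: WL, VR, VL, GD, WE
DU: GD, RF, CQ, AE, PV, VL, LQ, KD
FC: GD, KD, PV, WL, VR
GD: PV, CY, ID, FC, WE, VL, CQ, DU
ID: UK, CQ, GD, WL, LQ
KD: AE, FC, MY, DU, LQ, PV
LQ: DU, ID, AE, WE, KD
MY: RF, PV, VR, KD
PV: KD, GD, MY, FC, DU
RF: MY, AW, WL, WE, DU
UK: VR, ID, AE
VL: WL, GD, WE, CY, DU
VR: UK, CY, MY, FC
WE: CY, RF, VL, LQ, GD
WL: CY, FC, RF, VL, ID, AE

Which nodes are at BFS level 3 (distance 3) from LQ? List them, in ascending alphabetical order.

AW, VR

Level 0: LQ
Level 1: AE, DU, ID, KD, WE
Level 2: CQ, CY, FC, GD, MY, PV, RF, UK, VL, WL
Level 3: AW, VR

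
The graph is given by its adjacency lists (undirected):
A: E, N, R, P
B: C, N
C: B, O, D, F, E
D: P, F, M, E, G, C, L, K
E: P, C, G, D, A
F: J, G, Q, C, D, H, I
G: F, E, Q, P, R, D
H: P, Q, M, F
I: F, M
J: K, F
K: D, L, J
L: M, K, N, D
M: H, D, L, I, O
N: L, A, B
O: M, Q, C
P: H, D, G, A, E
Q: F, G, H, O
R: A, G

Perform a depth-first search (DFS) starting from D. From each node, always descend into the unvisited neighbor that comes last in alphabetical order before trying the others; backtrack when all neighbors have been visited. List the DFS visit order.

D → P → H → Q → O → M → L → N → B → C → F → J → K → I → G → R → A → E

Visit D
D → P
P → H
H → Q
Q → O
O → M
M → L
L → N
N → B
B → C
C → F
F → J
J → K
F → I
F → G
G → R
R → A
A → E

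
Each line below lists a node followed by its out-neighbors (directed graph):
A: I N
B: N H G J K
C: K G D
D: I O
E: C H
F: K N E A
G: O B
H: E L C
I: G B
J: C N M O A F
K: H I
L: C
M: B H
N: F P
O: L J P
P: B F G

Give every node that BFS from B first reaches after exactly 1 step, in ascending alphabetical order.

G, H, J, K, N

Level 0: B
Level 1: G, H, J, K, N
Level 2: A, C, E, F, I, L, M, O, P
Level 3: D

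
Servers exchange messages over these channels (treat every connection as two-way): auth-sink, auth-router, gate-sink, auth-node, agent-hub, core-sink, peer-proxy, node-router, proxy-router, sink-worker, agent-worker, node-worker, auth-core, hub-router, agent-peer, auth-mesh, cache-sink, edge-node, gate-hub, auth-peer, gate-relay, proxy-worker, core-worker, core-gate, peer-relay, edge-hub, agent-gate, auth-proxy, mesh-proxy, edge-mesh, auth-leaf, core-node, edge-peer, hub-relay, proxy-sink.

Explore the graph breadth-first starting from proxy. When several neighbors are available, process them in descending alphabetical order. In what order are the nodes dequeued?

proxy → worker → sink → router → peer → mesh → auth → node → core → agent → gate → cache → hub → relay → edge → leaf

Visit proxy; enqueue worker, sink, router, peer, mesh, auth → queue [worker, sink, router, peer, mesh, auth]
Visit worker; enqueue node, core, agent → queue [sink, router, peer, mesh, auth, node, core, agent]
Visit sink; enqueue gate, cache → queue [router, peer, mesh, auth, node, core, agent, gate, cache]
Visit router; enqueue hub → queue [peer, mesh, auth, node, core, agent, gate, cache, hub]
Visit peer; enqueue relay, edge → queue [mesh, auth, node, core, agent, gate, cache, hub, relay, edge]
Visit mesh → queue [auth, node, core, agent, gate, cache, hub, relay, edge]
Visit auth; enqueue leaf → queue [node, core, agent, gate, cache, hub, relay, edge, leaf]
Visit node → queue [core, agent, gate, cache, hub, relay, edge, leaf]
Visit core → queue [agent, gate, cache, hub, relay, edge, leaf]
Visit agent → queue [gate, cache, hub, relay, edge, leaf]
Visit gate → queue [cache, hub, relay, edge, leaf]
Visit cache → queue [hub, relay, edge, leaf]
Visit hub → queue [relay, edge, leaf]
Visit relay → queue [edge, leaf]
Visit edge → queue [leaf]
Visit leaf → queue []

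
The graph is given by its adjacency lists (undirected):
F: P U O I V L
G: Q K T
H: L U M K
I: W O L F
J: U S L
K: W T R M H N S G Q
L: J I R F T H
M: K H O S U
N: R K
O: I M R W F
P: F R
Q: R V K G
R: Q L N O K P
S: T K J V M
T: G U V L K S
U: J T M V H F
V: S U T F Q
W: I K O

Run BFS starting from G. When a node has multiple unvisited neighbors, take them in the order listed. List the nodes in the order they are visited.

G, Q, K, T, R, V, W, M, H, N, S, U, L, O, P, F, I, J

Visit G; enqueue Q, K, T → queue [Q, K, T]
Visit Q; enqueue R, V → queue [K, T, R, V]
Visit K; enqueue W, M, H, N, S → queue [T, R, V, W, M, H, N, S]
Visit T; enqueue U, L → queue [R, V, W, M, H, N, S, U, L]
Visit R; enqueue O, P → queue [V, W, M, H, N, S, U, L, O, P]
Visit V; enqueue F → queue [W, M, H, N, S, U, L, O, P, F]
Visit W; enqueue I → queue [M, H, N, S, U, L, O, P, F, I]
Visit M → queue [H, N, S, U, L, O, P, F, I]
Visit H → queue [N, S, U, L, O, P, F, I]
Visit N → queue [S, U, L, O, P, F, I]
Visit S; enqueue J → queue [U, L, O, P, F, I, J]
Visit U → queue [L, O, P, F, I, J]
Visit L → queue [O, P, F, I, J]
Visit O → queue [P, F, I, J]
Visit P → queue [F, I, J]
Visit F → queue [I, J]
Visit I → queue [J]
Visit J → queue []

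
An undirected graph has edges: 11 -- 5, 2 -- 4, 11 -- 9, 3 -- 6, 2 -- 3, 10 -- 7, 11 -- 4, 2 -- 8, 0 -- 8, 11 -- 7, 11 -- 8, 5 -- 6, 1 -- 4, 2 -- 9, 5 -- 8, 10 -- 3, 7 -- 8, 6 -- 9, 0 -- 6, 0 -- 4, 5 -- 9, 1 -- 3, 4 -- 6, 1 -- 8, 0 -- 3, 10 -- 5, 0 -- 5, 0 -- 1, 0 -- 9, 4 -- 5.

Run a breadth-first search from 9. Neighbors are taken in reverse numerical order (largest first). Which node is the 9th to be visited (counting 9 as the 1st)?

Visit 9; enqueue 11, 6, 5, 2, 0 → queue [11, 6, 5, 2, 0]
Visit 11; enqueue 8, 7, 4 → queue [6, 5, 2, 0, 8, 7, 4]
Visit 6; enqueue 3 → queue [5, 2, 0, 8, 7, 4, 3]
Visit 5; enqueue 10 → queue [2, 0, 8, 7, 4, 3, 10]
Visit 2 → queue [0, 8, 7, 4, 3, 10]
Visit 0; enqueue 1 → queue [8, 7, 4, 3, 10, 1]
Visit 8 → queue [7, 4, 3, 10, 1]
Visit 7 → queue [4, 3, 10, 1]
Visit 4 → queue [3, 10, 1]
Visit 3 → queue [10, 1]
Visit 10 → queue [1]
Visit 1 → queue []

Visit order: 9, 11, 6, 5, 2, 0, 8, 7, 4, 3, 10, 1

4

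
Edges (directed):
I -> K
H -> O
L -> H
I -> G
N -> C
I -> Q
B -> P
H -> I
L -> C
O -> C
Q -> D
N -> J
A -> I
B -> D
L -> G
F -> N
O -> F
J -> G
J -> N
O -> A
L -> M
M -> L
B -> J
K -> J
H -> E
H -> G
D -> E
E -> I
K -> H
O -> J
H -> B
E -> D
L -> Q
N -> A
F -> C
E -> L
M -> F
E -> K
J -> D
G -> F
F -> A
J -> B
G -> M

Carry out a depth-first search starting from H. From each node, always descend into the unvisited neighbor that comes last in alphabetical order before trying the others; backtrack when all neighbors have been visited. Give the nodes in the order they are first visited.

H -> O -> J -> N -> C -> A -> I -> Q -> D -> E -> L -> M -> F -> G -> K -> B -> P

Visit H
H → O
O → J
J → N
N → C
N → A
A → I
I → Q
Q → D
D → E
E → L
L → M
M → F
L → G
E → K
J → B
B → P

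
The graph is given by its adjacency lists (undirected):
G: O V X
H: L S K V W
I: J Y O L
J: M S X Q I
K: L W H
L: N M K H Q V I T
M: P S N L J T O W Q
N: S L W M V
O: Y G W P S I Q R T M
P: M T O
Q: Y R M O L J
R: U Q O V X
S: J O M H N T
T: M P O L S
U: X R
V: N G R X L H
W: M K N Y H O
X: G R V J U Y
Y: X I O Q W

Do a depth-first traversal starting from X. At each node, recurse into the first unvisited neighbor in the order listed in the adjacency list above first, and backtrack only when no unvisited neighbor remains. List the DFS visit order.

X -> G -> O -> Y -> I -> J -> M -> P -> T -> L -> N -> S -> H -> K -> W -> V -> R -> U -> Q

Visit X
X → G
G → O
O → Y
Y → I
I → J
J → M
M → P
P → T
T → L
L → N
N → S
S → H
H → K
K → W
H → V
V → R
R → U
R → Q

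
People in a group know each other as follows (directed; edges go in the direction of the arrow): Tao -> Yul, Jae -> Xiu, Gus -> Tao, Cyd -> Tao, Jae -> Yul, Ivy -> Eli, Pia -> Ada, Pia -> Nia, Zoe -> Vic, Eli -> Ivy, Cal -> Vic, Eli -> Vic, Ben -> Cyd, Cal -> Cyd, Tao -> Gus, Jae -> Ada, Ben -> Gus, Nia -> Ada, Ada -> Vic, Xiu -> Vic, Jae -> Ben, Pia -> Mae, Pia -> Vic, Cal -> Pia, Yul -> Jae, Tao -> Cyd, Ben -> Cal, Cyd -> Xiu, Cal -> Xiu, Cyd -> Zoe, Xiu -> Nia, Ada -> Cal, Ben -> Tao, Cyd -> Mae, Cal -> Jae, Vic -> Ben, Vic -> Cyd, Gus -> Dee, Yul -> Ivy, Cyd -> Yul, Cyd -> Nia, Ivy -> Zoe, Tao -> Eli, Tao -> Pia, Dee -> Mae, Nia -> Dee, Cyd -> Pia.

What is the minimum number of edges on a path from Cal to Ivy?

3

Level 0: Cal
Level 1: Cyd, Jae, Pia, Vic, Xiu
Level 2: Ada, Ben, Mae, Nia, Tao, Yul, Zoe
Level 3: Dee, Eli, Gus, Ivy
Ivy first appears at level 3.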